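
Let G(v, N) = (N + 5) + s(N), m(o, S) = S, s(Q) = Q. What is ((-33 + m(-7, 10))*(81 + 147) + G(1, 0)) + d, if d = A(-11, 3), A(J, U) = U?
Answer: -5236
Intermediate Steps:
G(v, N) = 5 + 2*N (G(v, N) = (N + 5) + N = (5 + N) + N = 5 + 2*N)
d = 3
((-33 + m(-7, 10))*(81 + 147) + G(1, 0)) + d = ((-33 + 10)*(81 + 147) + (5 + 2*0)) + 3 = (-23*228 + (5 + 0)) + 3 = (-5244 + 5) + 3 = -5239 + 3 = -5236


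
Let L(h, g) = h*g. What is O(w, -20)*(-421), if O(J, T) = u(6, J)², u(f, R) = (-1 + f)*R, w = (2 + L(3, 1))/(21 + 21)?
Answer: -263125/1764 ≈ -149.16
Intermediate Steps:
L(h, g) = g*h
w = 5/42 (w = (2 + 1*3)/(21 + 21) = (2 + 3)/42 = 5*(1/42) = 5/42 ≈ 0.11905)
u(f, R) = R*(-1 + f)
O(J, T) = 25*J² (O(J, T) = (J*(-1 + 6))² = (J*5)² = (5*J)² = 25*J²)
O(w, -20)*(-421) = (25*(5/42)²)*(-421) = (25*(25/1764))*(-421) = (625/1764)*(-421) = -263125/1764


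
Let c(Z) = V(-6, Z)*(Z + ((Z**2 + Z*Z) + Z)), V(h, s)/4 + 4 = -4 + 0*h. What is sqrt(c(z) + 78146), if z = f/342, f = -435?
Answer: sqrt(253824434)/57 ≈ 279.51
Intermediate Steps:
V(h, s) = -32 (V(h, s) = -16 + 4*(-4 + 0*h) = -16 + 4*(-4 + 0) = -16 + 4*(-4) = -16 - 16 = -32)
z = -145/114 (z = -435/342 = -435*1/342 = -145/114 ≈ -1.2719)
c(Z) = -64*Z - 64*Z**2 (c(Z) = -32*(Z + ((Z**2 + Z*Z) + Z)) = -32*(Z + ((Z**2 + Z**2) + Z)) = -32*(Z + (2*Z**2 + Z)) = -32*(Z + (Z + 2*Z**2)) = -32*(2*Z + 2*Z**2) = -64*Z - 64*Z**2)
sqrt(c(z) + 78146) = sqrt(-64*(-145/114)*(1 - 145/114) + 78146) = sqrt(-64*(-145/114)*(-31/114) + 78146) = sqrt(-71920/3249 + 78146) = sqrt(253824434/3249) = sqrt(253824434)/57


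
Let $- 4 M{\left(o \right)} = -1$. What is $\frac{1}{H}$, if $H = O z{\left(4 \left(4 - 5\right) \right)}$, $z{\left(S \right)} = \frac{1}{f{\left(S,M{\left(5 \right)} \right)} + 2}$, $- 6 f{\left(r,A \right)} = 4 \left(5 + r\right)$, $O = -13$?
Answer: $- \frac{4}{39} \approx -0.10256$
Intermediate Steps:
$M{\left(o \right)} = \frac{1}{4}$ ($M{\left(o \right)} = \left(- \frac{1}{4}\right) \left(-1\right) = \frac{1}{4}$)
$f{\left(r,A \right)} = - \frac{10}{3} - \frac{2 r}{3}$ ($f{\left(r,A \right)} = - \frac{4 \left(5 + r\right)}{6} = - \frac{20 + 4 r}{6} = - \frac{10}{3} - \frac{2 r}{3}$)
$z{\left(S \right)} = \frac{1}{- \frac{4}{3} - \frac{2 S}{3}}$ ($z{\left(S \right)} = \frac{1}{\left(- \frac{10}{3} - \frac{2 S}{3}\right) + 2} = \frac{1}{- \frac{4}{3} - \frac{2 S}{3}}$)
$H = - \frac{39}{4}$ ($H = - 13 \left(- \frac{3}{4 + 2 \cdot 4 \left(4 - 5\right)}\right) = - 13 \left(- \frac{3}{4 + 2 \cdot 4 \left(-1\right)}\right) = - 13 \left(- \frac{3}{4 + 2 \left(-4\right)}\right) = - 13 \left(- \frac{3}{4 - 8}\right) = - 13 \left(- \frac{3}{-4}\right) = - 13 \left(\left(-3\right) \left(- \frac{1}{4}\right)\right) = \left(-13\right) \frac{3}{4} = - \frac{39}{4} \approx -9.75$)
$\frac{1}{H} = \frac{1}{- \frac{39}{4}} = - \frac{4}{39}$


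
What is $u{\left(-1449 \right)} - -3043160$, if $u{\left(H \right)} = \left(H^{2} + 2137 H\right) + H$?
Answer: $2044799$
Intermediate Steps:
$u{\left(H \right)} = H^{2} + 2138 H$
$u{\left(-1449 \right)} - -3043160 = - 1449 \left(2138 - 1449\right) - -3043160 = \left(-1449\right) 689 + 3043160 = -998361 + 3043160 = 2044799$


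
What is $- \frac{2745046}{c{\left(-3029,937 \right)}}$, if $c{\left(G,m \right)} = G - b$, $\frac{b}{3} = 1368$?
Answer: $\frac{2745046}{7133} \approx 384.84$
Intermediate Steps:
$b = 4104$ ($b = 3 \cdot 1368 = 4104$)
$c{\left(G,m \right)} = -4104 + G$ ($c{\left(G,m \right)} = G - 4104 = -4104 + G$)
$- \frac{2745046}{c{\left(-3029,937 \right)}} = - \frac{2745046}{-4104 - 3029} = - \frac{2745046}{-7133} = \left(-2745046\right) \left(- \frac{1}{7133}\right) = \frac{2745046}{7133}$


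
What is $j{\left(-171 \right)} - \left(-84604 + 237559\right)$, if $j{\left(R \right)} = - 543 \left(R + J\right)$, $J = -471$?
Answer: $195651$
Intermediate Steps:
$j{\left(R \right)} = 255753 - 543 R$ ($j{\left(R \right)} = - 543 \left(R - 471\right) = - 543 \left(-471 + R\right) = 255753 - 543 R$)
$j{\left(-171 \right)} - \left(-84604 + 237559\right) = \left(255753 - -92853\right) - \left(-84604 + 237559\right) = \left(255753 + 92853\right) - 152955 = 348606 - 152955 = 195651$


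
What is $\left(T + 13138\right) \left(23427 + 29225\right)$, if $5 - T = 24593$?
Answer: $-602865400$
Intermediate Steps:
$T = -24588$ ($T = 5 - 24593 = -24588$)
$\left(T + 13138\right) \left(23427 + 29225\right) = \left(-24588 + 13138\right) \left(23427 + 29225\right) = \left(-11450\right) 52652 = -602865400$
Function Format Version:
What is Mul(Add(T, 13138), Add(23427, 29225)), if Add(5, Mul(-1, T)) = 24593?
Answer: -602865400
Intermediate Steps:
T = -24588 (T = Add(5, Mul(-1, 24593)) = Add(5, -24593) = -24588)
Mul(Add(T, 13138), Add(23427, 29225)) = Mul(Add(-24588, 13138), Add(23427, 29225)) = Mul(-11450, 52652) = -602865400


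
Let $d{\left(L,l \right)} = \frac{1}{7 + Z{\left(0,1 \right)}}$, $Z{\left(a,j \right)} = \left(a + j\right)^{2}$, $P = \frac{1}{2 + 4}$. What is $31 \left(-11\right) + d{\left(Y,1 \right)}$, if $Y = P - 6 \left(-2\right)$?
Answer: $- \frac{2727}{8} \approx -340.88$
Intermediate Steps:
$P = \frac{1}{6} \approx 0.16667$
$Y = \frac{73}{6}$ ($Y = \frac{1}{6} - 6 \left(-2\right) = \frac{1}{6} - -12 = \frac{1}{6} + 12 = \frac{73}{6} \approx 12.167$)
$d{\left(L,l \right)} = \frac{1}{8}$ ($d{\left(L,l \right)} = \frac{1}{7 + \left(0 + 1\right)^{2}} = \frac{1}{7 + 1^{2}} = \frac{1}{7 + 1} = \frac{1}{8}$)
$31 \left(-11\right) + d{\left(Y,1 \right)} = 31 \left(-11\right) + \frac{1}{8} = -341 + \frac{1}{8} = - \frac{2727}{8}$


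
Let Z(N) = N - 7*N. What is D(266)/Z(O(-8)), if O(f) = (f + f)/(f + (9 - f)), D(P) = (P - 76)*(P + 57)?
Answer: 92055/16 ≈ 5753.4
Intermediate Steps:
D(P) = (-76 + P)*(57 + P)
O(f) = 2*f/9 (O(f) = (2*f)/9 = (2*f)*(⅑) = 2*f/9)
Z(N) = -6*N
D(266)/Z(O(-8)) = (-4332 + 266² - 19*266)/((-4*(-8)/3)) = (-4332 + 70756 - 5054)/((-6*(-16/9))) = 61370/(32/3) = 61370*(3/32) = 92055/16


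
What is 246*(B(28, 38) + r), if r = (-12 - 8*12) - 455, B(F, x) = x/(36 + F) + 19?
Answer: -2138847/16 ≈ -1.3368e+5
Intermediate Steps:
B(F, x) = 19 + x/(36 + F) (B(F, x) = x/(36 + F) + 19 = 19 + x/(36 + F))
r = -563 (r = (-12 - 96) - 455 = -108 - 455 = -563)
246*(B(28, 38) + r) = 246*((684 + 38 + 19*28)/(36 + 28) - 563) = 246*((684 + 38 + 532)/64 - 563) = 246*((1/64)*1254 - 563) = 246*(627/32 - 563) = 246*(-17389/32) = -2138847/16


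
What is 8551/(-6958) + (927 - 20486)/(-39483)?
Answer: -201527611/274722714 ≈ -0.73357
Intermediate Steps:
8551/(-6958) + (927 - 20486)/(-39483) = 8551*(-1/6958) - 19559*(-1/39483) = -8551/6958 + 19559/39483 = -201527611/274722714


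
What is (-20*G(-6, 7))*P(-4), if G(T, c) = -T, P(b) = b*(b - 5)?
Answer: -4320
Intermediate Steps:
P(b) = b*(-5 + b)
(-20*G(-6, 7))*P(-4) = (-(-20)*(-6))*(-4*(-5 - 4)) = (-20*6)*(-4*(-9)) = -120*36 = -4320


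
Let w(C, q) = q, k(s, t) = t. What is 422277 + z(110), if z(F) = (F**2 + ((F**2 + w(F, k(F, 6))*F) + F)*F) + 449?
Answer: 1850526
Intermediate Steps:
z(F) = 449 + F**2 + F*(F**2 + 7*F) (z(F) = (F**2 + ((F**2 + 6*F) + F)*F) + 449 = (F**2 + (F**2 + 7*F)*F) + 449 = (F**2 + F*(F**2 + 7*F)) + 449 = 449 + F**2 + F*(F**2 + 7*F))
422277 + z(110) = 422277 + (449 + 110**3 + 8*110**2) = 422277 + (449 + 1331000 + 8*12100) = 422277 + (449 + 1331000 + 96800) = 422277 + 1428249 = 1850526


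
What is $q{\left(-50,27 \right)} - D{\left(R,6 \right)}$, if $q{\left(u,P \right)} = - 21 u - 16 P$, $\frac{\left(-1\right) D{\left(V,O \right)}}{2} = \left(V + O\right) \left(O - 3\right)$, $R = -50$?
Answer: $354$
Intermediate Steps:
$D{\left(V,O \right)} = - 2 \left(-3 + O\right) \left(O + V\right)$ ($D{\left(V,O \right)} = - 2 \left(V + O\right) \left(O - 3\right) = - 2 \left(O + V\right) \left(-3 + O\right) = - 2 \left(-3 + O\right) \left(O + V\right)$)
$q{\left(-50,27 \right)} - D{\left(R,6 \right)} = \left(\left(-21\right) \left(-50\right) - 432\right) - \left(- 2 \cdot 6^{2} + 6 \cdot 6 + 6 \left(-50\right) - 12 \left(-50\right)\right) = \left(1050 - 432\right) - \left(\left(-2\right) 36 + 36 - 300 + 600\right) = 618 - \left(-72 + 36 - 300 + 600\right) = 618 - 264 = 354$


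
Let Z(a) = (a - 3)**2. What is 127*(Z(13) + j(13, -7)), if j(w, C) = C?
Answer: 11811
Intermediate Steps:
Z(a) = (-3 + a)**2
127*(Z(13) + j(13, -7)) = 127*((-3 + 13)**2 - 7) = 127*(10**2 - 7) = 127*(100 - 7) = 127*93 = 11811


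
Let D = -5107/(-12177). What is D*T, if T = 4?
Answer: 20428/12177 ≈ 1.6776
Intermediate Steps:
D = 5107/12177 (D = -5107*(-1/12177) = 5107/12177 ≈ 0.41940)
D*T = (5107/12177)*4 = 20428/12177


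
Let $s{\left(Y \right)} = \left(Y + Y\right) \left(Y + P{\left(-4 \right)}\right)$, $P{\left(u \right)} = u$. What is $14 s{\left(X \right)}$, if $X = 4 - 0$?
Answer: $0$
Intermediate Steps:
$X = 4$ ($X = 4 + 0 = 4$)
$s{\left(Y \right)} = 2 Y \left(-4 + Y\right)$ ($s{\left(Y \right)} = \left(Y + Y\right) \left(Y - 4\right) = 2 Y \left(-4 + Y\right)$)
$14 s{\left(X \right)} = 14 \cdot 2 \cdot 4 \left(-4 + 4\right) = 14 \cdot 2 \cdot 4 \cdot 0 = 14 \cdot 0 = 0$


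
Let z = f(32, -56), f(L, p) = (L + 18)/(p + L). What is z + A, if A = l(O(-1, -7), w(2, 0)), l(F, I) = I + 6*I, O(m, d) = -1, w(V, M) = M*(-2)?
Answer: -25/12 ≈ -2.0833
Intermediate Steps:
w(V, M) = -2*M
l(F, I) = 7*I
f(L, p) = (18 + L)/(L + p)
A = 0 (A = 7*(-2*0) = 7*0 = 0)
z = -25/12 (z = (18 + 32)/(32 - 56) = 50/(-24) = -1/24*50 = -25/12 ≈ -2.0833)
z + A = -25/12 + 0 = -25/12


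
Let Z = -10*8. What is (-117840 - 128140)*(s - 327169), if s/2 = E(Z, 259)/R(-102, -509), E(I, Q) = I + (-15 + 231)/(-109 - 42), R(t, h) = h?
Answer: 6185378047282420/76859 ≈ 8.0477e+10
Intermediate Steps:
Z = -80
E(I, Q) = -216/151 + I (E(I, Q) = I + 216/(-151) = I + 216*(-1/151) = I - 216/151 = -216/151 + I)
s = 24592/76859 (s = 2*((-216/151 - 80)/(-509)) = 2*(-12296/151*(-1/509)) = 2*(12296/76859) = 24592/76859 ≈ 0.31996)
(-117840 - 128140)*(s - 327169) = (-117840 - 128140)*(24592/76859 - 327169) = -245980*(-25145857579/76859) = 6185378047282420/76859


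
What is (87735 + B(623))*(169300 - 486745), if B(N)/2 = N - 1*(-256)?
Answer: -28409105385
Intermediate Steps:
B(N) = 512 + 2*N (B(N) = 2*(N - 1*(-256)) = 2*(N + 256) = 2*(256 + N) = 512 + 2*N)
(87735 + B(623))*(169300 - 486745) = (87735 + (512 + 2*623))*(169300 - 486745) = (87735 + (512 + 1246))*(-317445) = (87735 + 1758)*(-317445) = 89493*(-317445) = -28409105385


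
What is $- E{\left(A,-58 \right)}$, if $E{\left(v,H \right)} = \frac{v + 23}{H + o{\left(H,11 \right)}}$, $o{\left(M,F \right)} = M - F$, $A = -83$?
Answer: $- \frac{60}{127} \approx -0.47244$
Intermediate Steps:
$E{\left(v,H \right)} = \frac{23 + v}{-11 + 2 H}$ ($E{\left(v,H \right)} = \frac{v + 23}{H + \left(H - 11\right)} = \frac{23 + v}{H + \left(H - 11\right)} = \frac{23 + v}{H + \left(-11 + H\right)} = \frac{23 + v}{-11 + 2 H}$)
$- E{\left(A,-58 \right)} = - \frac{23 - 83}{-11 + 2 \left(-58\right)} = - \frac{-60}{-11 - 116} = - \frac{-60}{-127} = - \frac{\left(-1\right) \left(-60\right)}{127} = \left(-1\right) \frac{60}{127} = - \frac{60}{127}$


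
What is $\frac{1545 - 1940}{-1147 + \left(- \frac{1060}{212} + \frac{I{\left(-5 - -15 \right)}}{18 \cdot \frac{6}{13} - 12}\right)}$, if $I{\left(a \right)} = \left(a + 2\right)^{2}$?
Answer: $\frac{395}{1191} \approx 0.33165$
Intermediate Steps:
$I{\left(a \right)} = \left(2 + a\right)^{2}$
$\frac{1545 - 1940}{-1147 + \left(- \frac{1060}{212} + \frac{I{\left(-5 - -15 \right)}}{18 \cdot \frac{6}{13} - 12}\right)} = \frac{1545 - 1940}{-1147 + \left(- \frac{1060}{212} + \frac{\left(2 - -10\right)^{2}}{18 \cdot \frac{6}{13} - 12}\right)} = - \frac{395}{-1147 + \left(\left(-1060\right) \frac{1}{212} + \frac{\left(2 + \left(-5 + 15\right)\right)^{2}}{18 \cdot 6 \cdot \frac{1}{13} - 12}\right)} = - \frac{395}{-1147 + \left(-5 + \frac{\left(2 + 10\right)^{2}}{18 \cdot \frac{6}{13} - 12}\right)} = - \frac{395}{-1147 + \left(-5 + \frac{12^{2}}{\frac{108}{13} - 12}\right)} = - \frac{395}{-1147 + \left(-5 + \frac{144}{- \frac{48}{13}}\right)} = - \frac{395}{-1147 + \left(-5 + 144 \left(- \frac{13}{48}\right)\right)} = - \frac{395}{-1147 - 44} = - \frac{395}{-1191} = \left(-395\right) \left(- \frac{1}{1191}\right) = \frac{395}{1191}$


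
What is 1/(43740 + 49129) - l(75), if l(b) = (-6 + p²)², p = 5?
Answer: -33525708/92869 ≈ -361.00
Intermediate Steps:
l(b) = 361 (l(b) = (-6 + 5²)² = (-6 + 25)² = 19² = 361)
1/(43740 + 49129) - l(75) = 1/(43740 + 49129) - 1*361 = 1/92869 - 361 = -33525708/92869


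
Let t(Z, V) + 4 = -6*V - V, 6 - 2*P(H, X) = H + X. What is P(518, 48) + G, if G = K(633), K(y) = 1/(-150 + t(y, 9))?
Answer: -60761/217 ≈ -280.00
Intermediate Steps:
P(H, X) = 3 - H/2 - X/2 (P(H, X) = 3 - (H + X)/2 = 3 + (-H/2 - X/2) = 3 - H/2 - X/2)
t(Z, V) = -4 - 7*V (t(Z, V) = -4 + (-6*V - V) = -4 - 7*V)
K(y) = -1/217 (K(y) = 1/(-150 + (-4 - 7*9)) = 1/(-150 + (-4 - 63)) = 1/(-150 - 67) = 1/(-217) = -1/217)
G = -1/217 ≈ -0.0046083
P(518, 48) + G = (3 - ½*518 - ½*48) - 1/217 = (3 - 259 - 24) - 1/217 = -280 - 1/217 = -60761/217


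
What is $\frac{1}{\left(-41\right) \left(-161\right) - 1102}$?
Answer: $\frac{1}{5499} \approx 0.00018185$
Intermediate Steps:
$\frac{1}{\left(-41\right) \left(-161\right) - 1102} = \frac{1}{6601 - 1102} = \frac{1}{5499}$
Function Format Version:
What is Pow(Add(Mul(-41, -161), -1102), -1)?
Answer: Rational(1, 5499) ≈ 0.00018185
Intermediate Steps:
Pow(Add(Mul(-41, -161), -1102), -1) = Pow(Add(6601, -1102), -1) = Pow(5499, -1) = Rational(1, 5499)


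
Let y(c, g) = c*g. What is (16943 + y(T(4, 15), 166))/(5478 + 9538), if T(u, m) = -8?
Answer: 15615/15016 ≈ 1.0399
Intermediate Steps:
(16943 + y(T(4, 15), 166))/(5478 + 9538) = (16943 - 8*166)/(5478 + 9538) = (16943 - 1328)/15016 = 15615*(1/15016) = 15615/15016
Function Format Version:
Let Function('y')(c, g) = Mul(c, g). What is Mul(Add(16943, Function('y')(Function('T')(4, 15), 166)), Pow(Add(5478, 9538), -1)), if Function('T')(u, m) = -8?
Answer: Rational(15615, 15016) ≈ 1.0399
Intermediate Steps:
Mul(Add(16943, Function('y')(Function('T')(4, 15), 166)), Pow(Add(5478, 9538), -1)) = Mul(Add(16943, Mul(-8, 166)), Pow(Add(5478, 9538), -1)) = Mul(Add(16943, -1328), Pow(15016, -1)) = Mul(15615, Rational(1, 15016)) = Rational(15615, 15016)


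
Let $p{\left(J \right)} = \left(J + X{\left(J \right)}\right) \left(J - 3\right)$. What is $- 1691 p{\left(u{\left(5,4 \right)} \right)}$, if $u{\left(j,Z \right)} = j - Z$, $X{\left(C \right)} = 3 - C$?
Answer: $10146$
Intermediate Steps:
$p{\left(J \right)} = -9 + 3 J$ ($p{\left(J \right)} = \left(J - \left(-3 + J\right)\right) \left(J - 3\right) = 3 \left(-3 + J\right) = -9 + 3 J$)
$- 1691 p{\left(u{\left(5,4 \right)} \right)} = - 1691 \left(-9 + 3 \left(5 - 4\right)\right) = - 1691 \left(-9 + 3 \cdot 1\right) = - 1691 \left(-9 + 3\right) = \left(-1691\right) \left(-6\right) = 10146$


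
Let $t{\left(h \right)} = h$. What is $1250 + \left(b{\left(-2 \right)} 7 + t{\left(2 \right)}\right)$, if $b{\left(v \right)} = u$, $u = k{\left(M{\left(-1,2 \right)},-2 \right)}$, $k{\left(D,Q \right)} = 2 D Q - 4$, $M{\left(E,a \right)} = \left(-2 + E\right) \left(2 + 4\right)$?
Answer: $1728$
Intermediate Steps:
$M{\left(E,a \right)} = -12 + 6 E$ ($M{\left(E,a \right)} = \left(-2 + E\right) 6 = -12 + 6 E$)
$k{\left(D,Q \right)} = -4 + 2 D Q$ ($k{\left(D,Q \right)} = 2 D Q - 4 = -4 + 2 D Q$)
$u = 68$ ($u = -4 + 2 \left(-12 + 6 \left(-1\right)\right) \left(-2\right) = -4 + 2 \left(-12 - 6\right) \left(-2\right) = -4 + 2 \left(-18\right) \left(-2\right) = -4 + 72 = 68$)
$b{\left(v \right)} = 68$
$1250 + \left(b{\left(-2 \right)} 7 + t{\left(2 \right)}\right) = 1250 + \left(68 \cdot 7 + 2\right) = 1250 + \left(476 + 2\right) = 1250 + 478 = 1728$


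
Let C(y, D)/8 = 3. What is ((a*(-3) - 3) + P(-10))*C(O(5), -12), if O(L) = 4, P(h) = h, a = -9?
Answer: 336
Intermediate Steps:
C(y, D) = 24 (C(y, D) = 8*3 = 24)
((a*(-3) - 3) + P(-10))*C(O(5), -12) = ((-9*(-3) - 3) - 10)*24 = ((27 - 3) - 10)*24 = (24 - 10)*24 = 14*24 = 336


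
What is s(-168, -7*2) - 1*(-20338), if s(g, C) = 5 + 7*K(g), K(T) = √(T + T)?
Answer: 20343 + 28*I*√21 ≈ 20343.0 + 128.31*I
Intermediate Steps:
K(T) = √2*√T (K(T) = √(2*T) = √2*√T)
s(g, C) = 5 + 7*√2*√g (s(g, C) = 5 + 7*(√2*√g) = 5 + 7*√2*√g)
s(-168, -7*2) - 1*(-20338) = (5 + 7*√2*√(-168)) - 1*(-20338) = (5 + 7*√2*(2*I*√42)) + 20338 = (5 + 28*I*√21) + 20338 = 20343 + 28*I*√21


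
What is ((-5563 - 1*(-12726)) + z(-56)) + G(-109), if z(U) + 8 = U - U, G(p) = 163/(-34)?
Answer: 243107/34 ≈ 7150.2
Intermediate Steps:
G(p) = -163/34 (G(p) = 163*(-1/34) = -163/34)
z(U) = -8 (z(U) = -8 + (U - U) = -8 + 0 = -8)
((-5563 - 1*(-12726)) + z(-56)) + G(-109) = ((-5563 - 1*(-12726)) - 8) - 163/34 = ((-5563 + 12726) - 8) - 163/34 = (7163 - 8) - 163/34 = 7155 - 163/34 = 243107/34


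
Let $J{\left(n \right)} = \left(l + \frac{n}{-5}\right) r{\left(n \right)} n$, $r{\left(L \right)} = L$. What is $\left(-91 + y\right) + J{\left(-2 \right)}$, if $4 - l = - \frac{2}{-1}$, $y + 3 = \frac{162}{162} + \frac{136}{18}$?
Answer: $- \frac{3413}{45} \approx -75.844$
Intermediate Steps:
$y = \frac{50}{9}$ ($y = -3 + \left(\frac{162}{162} + \frac{136}{18}\right) = -3 + \left(162 \cdot \frac{1}{162} + 136 \cdot \frac{1}{18}\right) = -3 + \left(1 + \frac{68}{9}\right) = -3 + \frac{77}{9} = \frac{50}{9} \approx 5.5556$)
$l = 2$ ($l = 4 - - \frac{2}{-1} = 4 - \left(-2\right) \left(-1\right) = 4 - 2 = 2$)
$J{\left(n \right)} = n^{2} \left(2 - \frac{n}{5}\right)$ ($J{\left(n \right)} = \left(2 + \frac{n}{-5}\right) n n = \left(2 + n \left(- \frac{1}{5}\right)\right) n^{2} = \left(2 - \frac{n}{5}\right) n^{2} = n^{2} \left(2 - \frac{n}{5}\right)$)
$\left(-91 + y\right) + J{\left(-2 \right)} = \left(-91 + \frac{50}{9}\right) + \frac{\left(-2\right)^{2} \left(10 - -2\right)}{5} = - \frac{769}{9} + \frac{1}{5} \cdot 4 \left(10 + 2\right) = - \frac{769}{9} + \frac{1}{5} \cdot 4 \cdot 12 = - \frac{769}{9} + \frac{48}{5} = - \frac{3413}{45}$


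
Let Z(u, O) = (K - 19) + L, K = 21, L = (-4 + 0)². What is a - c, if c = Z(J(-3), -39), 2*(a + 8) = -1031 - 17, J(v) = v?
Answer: -550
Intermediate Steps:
L = 16 (L = (-4)² = 16)
a = -532 (a = -8 + (-1031 - 17)/2 = -8 + (½)*(-1048) = -8 - 524 = -532)
Z(u, O) = 18 (Z(u, O) = (21 - 19) + 16 = 2 + 16 = 18)
c = 18
a - c = -532 - 1*18 = -532 - 18 = -550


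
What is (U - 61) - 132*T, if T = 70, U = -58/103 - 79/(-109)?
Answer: -104420512/11227 ≈ -9300.8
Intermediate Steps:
U = 1815/11227 (U = -58*1/103 - 79*(-1/109) = -58/103 + 79/109 = 1815/11227 ≈ 0.16166)
(U - 61) - 132*T = (1815/11227 - 61) - 132*70 = -683032/11227 - 9240 = -104420512/11227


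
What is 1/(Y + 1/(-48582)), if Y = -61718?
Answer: -48582/2998383877 ≈ -1.6203e-5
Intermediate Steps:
1/(Y + 1/(-48582)) = 1/(-61718 + 1/(-48582)) = 1/(-61718 - 1/48582) = 1/(-2998383877/48582) = -48582/2998383877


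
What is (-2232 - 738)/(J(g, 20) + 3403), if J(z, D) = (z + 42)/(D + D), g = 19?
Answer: -118800/136181 ≈ -0.87237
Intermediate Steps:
J(z, D) = (42 + z)/(2*D) (J(z, D) = (42 + z)/((2*D)) = (42 + z)*(1/(2*D)) = (42 + z)/(2*D))
(-2232 - 738)/(J(g, 20) + 3403) = (-2232 - 738)/((1/2)*(42 + 19)/20 + 3403) = -2970/((1/2)*(1/20)*61 + 3403) = -2970/(61/40 + 3403) = -2970/136181/40 = -2970*40/136181 = -118800/136181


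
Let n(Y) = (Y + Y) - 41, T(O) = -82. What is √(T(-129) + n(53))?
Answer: I*√17 ≈ 4.1231*I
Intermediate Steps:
n(Y) = -41 + 2*Y (n(Y) = 2*Y - 41 = -41 + 2*Y)
√(T(-129) + n(53)) = √(-82 + (-41 + 2*53)) = √(-82 + (-41 + 106)) = √(-82 + 65) = √(-17) = I*√17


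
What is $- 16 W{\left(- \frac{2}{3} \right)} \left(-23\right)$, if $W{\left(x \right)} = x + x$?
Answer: $- \frac{1472}{3} \approx -490.67$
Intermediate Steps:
$W{\left(x \right)} = 2 x$
$- 16 W{\left(- \frac{2}{3} \right)} \left(-23\right) = - 16 \cdot 2 \left(- \frac{2}{3}\right) \left(-23\right) = \left(-16\right) \left(- \frac{4}{3}\right) \left(-23\right) = \frac{64}{3} \left(-23\right) = - \frac{1472}{3}$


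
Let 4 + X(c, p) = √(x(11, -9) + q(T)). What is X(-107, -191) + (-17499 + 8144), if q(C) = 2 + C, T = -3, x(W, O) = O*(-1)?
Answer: -9359 + 2*√2 ≈ -9356.2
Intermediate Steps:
x(W, O) = -O
X(c, p) = -4 + 2*√2 (X(c, p) = -4 + √(-1*(-9) + (2 - 3)) = -4 + √(9 - 1) = -4 + √8 = -4 + 2*√2)
X(-107, -191) + (-17499 + 8144) = (-4 + 2*√2) + (-17499 + 8144) = (-4 + 2*√2) - 9355 = -9359 + 2*√2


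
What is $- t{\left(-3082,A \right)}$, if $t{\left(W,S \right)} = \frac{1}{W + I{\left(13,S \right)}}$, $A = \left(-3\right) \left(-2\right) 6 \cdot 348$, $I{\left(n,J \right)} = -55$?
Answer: $\frac{1}{3137} \approx 0.00031878$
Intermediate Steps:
$A = 12528$ ($A = 6 \cdot 6 \cdot 348 = 36 \cdot 348 = 12528$)
$t{\left(W,S \right)} = \frac{1}{-55 + W}$ ($t{\left(W,S \right)} = \frac{1}{W - 55} = \frac{1}{-55 + W}$)
$- t{\left(-3082,A \right)} = - \frac{1}{-55 - 3082} = - \frac{1}{-3137} = \left(-1\right) \left(- \frac{1}{3137}\right) = \frac{1}{3137}$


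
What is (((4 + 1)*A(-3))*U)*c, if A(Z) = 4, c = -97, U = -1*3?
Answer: 5820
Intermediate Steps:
U = -3
(((4 + 1)*A(-3))*U)*c = (((4 + 1)*4)*(-3))*(-97) = ((5*4)*(-3))*(-97) = (20*(-3))*(-97) = -60*(-97) = 5820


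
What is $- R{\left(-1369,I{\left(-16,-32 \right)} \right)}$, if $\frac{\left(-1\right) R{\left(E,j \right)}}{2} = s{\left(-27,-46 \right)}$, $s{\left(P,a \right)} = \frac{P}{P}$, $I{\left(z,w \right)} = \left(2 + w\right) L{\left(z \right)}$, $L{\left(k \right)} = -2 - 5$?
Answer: $2$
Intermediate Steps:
$L{\left(k \right)} = -7$ ($L{\left(k \right)} = -2 - 5 = -7$)
$I{\left(z,w \right)} = -14 - 7 w$ ($I{\left(z,w \right)} = \left(2 + w\right) \left(-7\right) = -14 - 7 w$)
$s{\left(P,a \right)} = 1$
$R{\left(E,j \right)} = -2$ ($R{\left(E,j \right)} = \left(-2\right) 1 = -2$)
$- R{\left(-1369,I{\left(-16,-32 \right)} \right)} = \left(-1\right) \left(-2\right) = 2$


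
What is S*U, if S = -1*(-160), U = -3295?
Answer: -527200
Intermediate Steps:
S = 160
S*U = 160*(-3295) = -527200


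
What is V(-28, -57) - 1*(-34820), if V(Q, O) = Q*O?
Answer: 36416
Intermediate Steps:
V(Q, O) = O*Q
V(-28, -57) - 1*(-34820) = -57*(-28) - 1*(-34820) = 1596 + 34820 = 36416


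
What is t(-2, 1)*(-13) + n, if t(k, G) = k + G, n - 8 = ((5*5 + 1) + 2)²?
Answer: 805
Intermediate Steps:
n = 792 (n = 8 + ((5*5 + 1) + 2)² = 8 + ((25 + 1) + 2)² = 8 + (26 + 2)² = 8 + 28² = 8 + 784 = 792)
t(k, G) = G + k
t(-2, 1)*(-13) + n = (1 - 2)*(-13) + 792 = -1*(-13) + 792 = 13 + 792 = 805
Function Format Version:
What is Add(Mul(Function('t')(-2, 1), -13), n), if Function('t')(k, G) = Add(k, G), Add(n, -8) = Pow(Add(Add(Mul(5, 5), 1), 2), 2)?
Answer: 805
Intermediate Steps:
n = 792 (n = Add(8, Pow(Add(Add(Mul(5, 5), 1), 2), 2)) = Add(8, Pow(Add(Add(25, 1), 2), 2)) = Add(8, Pow(Add(26, 2), 2)) = Add(8, Pow(28, 2)) = Add(8, 784) = 792)
Function('t')(k, G) = Add(G, k)
Add(Mul(Function('t')(-2, 1), -13), n) = Add(Mul(Add(1, -2), -13), 792) = Add(Mul(-1, -13), 792) = Add(13, 792) = 805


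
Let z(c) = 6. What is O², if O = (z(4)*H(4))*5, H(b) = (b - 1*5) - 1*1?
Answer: 3600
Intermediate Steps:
H(b) = -6 + b (H(b) = (b - 5) - 1 = (-5 + b) - 1 = -6 + b)
O = -60 (O = (6*(-6 + 4))*5 = (6*(-2))*5 = -12*5 = -60)
O² = (-60)² = 3600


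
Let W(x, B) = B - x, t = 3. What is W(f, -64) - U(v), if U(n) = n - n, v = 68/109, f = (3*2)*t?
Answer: -82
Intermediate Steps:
f = 18 (f = (3*2)*3 = 6*3 = 18)
v = 68/109 (v = 68*(1/109) = 68/109 ≈ 0.62385)
U(n) = 0
W(f, -64) - U(v) = (-64 - 1*18) - 1*0 = (-64 - 18) + 0 = -82 + 0 = -82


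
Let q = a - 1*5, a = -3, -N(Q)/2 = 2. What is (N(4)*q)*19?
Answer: 608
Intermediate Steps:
N(Q) = -4 (N(Q) = -2*2 = -4)
q = -8 (q = -3 - 1*5 = -3 - 5 = -8)
(N(4)*q)*19 = -4*(-8)*19 = 32*19 = 608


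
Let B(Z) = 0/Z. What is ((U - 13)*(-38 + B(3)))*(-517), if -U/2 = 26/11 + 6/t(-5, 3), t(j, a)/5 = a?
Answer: -1819934/5 ≈ -3.6399e+5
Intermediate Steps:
t(j, a) = 5*a
B(Z) = 0
U = -304/55 (U = -2*(26/11 + 6/((5*3))) = -2*(26*(1/11) + 6/15) = -2*(26/11 + 6*(1/15)) = -2*(26/11 + ⅖) = -2*152/55 = -304/55 ≈ -5.5273)
((U - 13)*(-38 + B(3)))*(-517) = ((-304/55 - 13)*(-38 + 0))*(-517) = -1019/55*(-38)*(-517) = (38722/55)*(-517) = -1819934/5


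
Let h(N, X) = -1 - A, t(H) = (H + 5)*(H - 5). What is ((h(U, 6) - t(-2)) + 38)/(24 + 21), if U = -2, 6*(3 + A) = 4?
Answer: 181/135 ≈ 1.3407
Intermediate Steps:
A = -7/3 (A = -3 + (⅙)*4 = -3 + ⅔ = -7/3 ≈ -2.3333)
t(H) = (-5 + H)*(5 + H) (t(H) = (5 + H)*(-5 + H) = (-5 + H)*(5 + H))
h(N, X) = 4/3 (h(N, X) = -1 - 1*(-7/3) = -1 + 7/3 = 4/3)
((h(U, 6) - t(-2)) + 38)/(24 + 21) = ((4/3 - (-25 + (-2)²)) + 38)/(24 + 21) = ((4/3 - (-25 + 4)) + 38)/45 = ((4/3 - 1*(-21)) + 38)/45 = ((4/3 + 21) + 38)/45 = (67/3 + 38)/45 = (1/45)*(181/3) = 181/135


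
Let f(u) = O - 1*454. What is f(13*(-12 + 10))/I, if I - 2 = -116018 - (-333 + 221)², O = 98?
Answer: 89/32140 ≈ 0.0027691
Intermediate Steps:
f(u) = -356 (f(u) = 98 - 1*454 = 98 - 454 = -356)
I = -128560 (I = 2 + (-116018 - (-333 + 221)²) = 2 + (-116018 - 1*(-112)²) = 2 + (-116018 - 1*12544) = 2 + (-116018 - 12544) = 2 - 128562 = -128560)
f(13*(-12 + 10))/I = -356/(-128560) = -356*(-1/128560) = 89/32140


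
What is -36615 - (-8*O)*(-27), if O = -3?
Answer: -35967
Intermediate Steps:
-36615 - (-8*O)*(-27) = -36615 - (-8*(-3))*(-27) = -36615 - 24*(-27) = -36615 - 1*(-648) = -36615 + 648 = -35967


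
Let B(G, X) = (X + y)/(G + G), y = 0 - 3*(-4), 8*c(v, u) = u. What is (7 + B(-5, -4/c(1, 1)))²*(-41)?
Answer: -3321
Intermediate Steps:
c(v, u) = u/8
y = 12 (y = 0 + 12 = 12)
B(G, X) = (12 + X)/(2*G) (B(G, X) = (X + 12)/(G + G) = (12 + X)/((2*G)) = (12 + X)*(1/(2*G)) = (12 + X)/(2*G))
(7 + B(-5, -4/c(1, 1)))²*(-41) = (7 + (½)*(12 - 4/((⅛)*1))/(-5))²*(-41) = (7 + (½)*(-⅕)*(12 - 4/⅛))²*(-41) = (7 + (½)*(-⅕)*(12 - 4*8))²*(-41) = (7 + (½)*(-⅕)*(12 - 32))²*(-41) = (7 + (½)*(-⅕)*(-20))²*(-41) = (7 + 2)²*(-41) = 9²*(-41) = 81*(-41) = -3321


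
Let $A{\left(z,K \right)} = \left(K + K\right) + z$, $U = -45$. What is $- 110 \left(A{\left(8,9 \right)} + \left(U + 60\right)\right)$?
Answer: $-4510$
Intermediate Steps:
$A{\left(z,K \right)} = z + 2 K$ ($A{\left(z,K \right)} = 2 K + z = z + 2 K$)
$- 110 \left(A{\left(8,9 \right)} + \left(U + 60\right)\right) = - 110 \left(\left(8 + 2 \cdot 9\right) + \left(-45 + 60\right)\right) = - 110 \left(\left(8 + 18\right) + 15\right) = - 110 \left(26 + 15\right) = \left(-110\right) 41 = -4510$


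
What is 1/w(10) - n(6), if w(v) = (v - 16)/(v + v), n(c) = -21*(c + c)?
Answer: 746/3 ≈ 248.67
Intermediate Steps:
n(c) = -42*c
w(v) = (-16 + v)/(2*v) (w(v) = (-16 + v)/((2*v)) = (-16 + v)*(1/(2*v)) = (-16 + v)/(2*v))
1/w(10) - n(6) = 1/((½)*(-16 + 10)/10) - (-42)*6 = 1/((½)*(⅒)*(-6)) - 1*(-252) = 1/(-3/10) + 252 = -10/3 + 252 = 746/3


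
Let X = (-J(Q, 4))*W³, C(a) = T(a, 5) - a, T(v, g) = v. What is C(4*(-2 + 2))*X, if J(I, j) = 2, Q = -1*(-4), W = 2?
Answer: 0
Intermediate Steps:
Q = 4
C(a) = 0 (C(a) = a - a = 0)
X = -16 (X = -1*2*2³ = -2*8 = -16)
C(4*(-2 + 2))*X = 0*(-16) = 0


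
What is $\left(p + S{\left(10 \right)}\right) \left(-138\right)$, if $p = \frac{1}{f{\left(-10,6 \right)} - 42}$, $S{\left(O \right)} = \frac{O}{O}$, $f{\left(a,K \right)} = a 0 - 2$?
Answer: $- \frac{2967}{22} \approx -134.86$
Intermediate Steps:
$f{\left(a,K \right)} = -2$ ($f{\left(a,K \right)} = 0 - 2 = -2$)
$S{\left(O \right)} = 1$
$p = - \frac{1}{44}$ ($p = \frac{1}{-2 - 42} = \frac{1}{-44} = - \frac{1}{44} \approx -0.022727$)
$\left(p + S{\left(10 \right)}\right) \left(-138\right) = \left(- \frac{1}{44} + 1\right) \left(-138\right) = \frac{43}{44} \left(-138\right) = - \frac{2967}{22}$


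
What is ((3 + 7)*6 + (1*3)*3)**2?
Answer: 4761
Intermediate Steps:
((3 + 7)*6 + (1*3)*3)**2 = (10*6 + 3*3)**2 = (60 + 9)**2 = 69**2 = 4761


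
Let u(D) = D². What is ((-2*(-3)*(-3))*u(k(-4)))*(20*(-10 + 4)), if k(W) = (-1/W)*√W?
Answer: -540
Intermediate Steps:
k(W) = -1/√W
((-2*(-3)*(-3))*u(k(-4)))*(20*(-10 + 4)) = ((-2*(-3)*(-3))*(-1/√(-4))²)*(20*(-10 + 4)) = ((6*(-3))*(-(-1)*I/2)²)*(20*(-6)) = -18*(I/2)²*(-120) = -18*(-¼)*(-120) = (9/2)*(-120) = -540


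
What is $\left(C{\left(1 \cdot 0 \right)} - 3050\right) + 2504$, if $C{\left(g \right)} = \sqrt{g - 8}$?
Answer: $-546 + 2 i \sqrt{2} \approx -546.0 + 2.8284 i$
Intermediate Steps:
$C{\left(g \right)} = \sqrt{-8 + g}$
$\left(C{\left(1 \cdot 0 \right)} - 3050\right) + 2504 = \left(\sqrt{-8 + 1 \cdot 0} - 3050\right) + 2504 = \left(\sqrt{-8 + 0} - 3050\right) + 2504 = \left(\sqrt{-8} - 3050\right) + 2504 = \left(2 i \sqrt{2} - 3050\right) + 2504 = \left(-3050 + 2 i \sqrt{2}\right) + 2504 = -546 + 2 i \sqrt{2}$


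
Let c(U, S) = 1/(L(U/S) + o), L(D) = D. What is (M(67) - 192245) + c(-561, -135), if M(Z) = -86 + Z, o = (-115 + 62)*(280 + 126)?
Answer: -186135200517/968123 ≈ -1.9226e+5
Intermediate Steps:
o = -21518 (o = -53*406 = -21518)
c(U, S) = 1/(-21518 + U/S) (c(U, S) = 1/(U/S - 21518) = 1/(-21518 + U/S))
(M(67) - 192245) + c(-561, -135) = ((-86 + 67) - 192245) - 1*(-135)/(-1*(-561) + 21518*(-135)) = (-19 - 192245) - 1*(-135)/(561 - 2904930) = -192264 - 1*(-135)/(-2904369) = -192264 - 1*(-135)*(-1/2904369) = -192264 - 45/968123 = -186135200517/968123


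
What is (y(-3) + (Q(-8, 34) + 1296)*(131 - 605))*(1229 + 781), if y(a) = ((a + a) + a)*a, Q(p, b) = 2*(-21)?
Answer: -1194681690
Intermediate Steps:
Q(p, b) = -42
y(a) = 3*a² (y(a) = (2*a + a)*a = (3*a)*a = 3*a²)
(y(-3) + (Q(-8, 34) + 1296)*(131 - 605))*(1229 + 781) = (3*(-3)² + (-42 + 1296)*(131 - 605))*(1229 + 781) = (3*9 + 1254*(-474))*2010 = (27 - 594396)*2010 = -594369*2010 = -1194681690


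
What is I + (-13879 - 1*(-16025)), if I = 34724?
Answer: 36870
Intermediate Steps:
I + (-13879 - 1*(-16025)) = 34724 + (-13879 - 1*(-16025)) = 34724 + (-13879 + 16025) = 34724 + 2146 = 36870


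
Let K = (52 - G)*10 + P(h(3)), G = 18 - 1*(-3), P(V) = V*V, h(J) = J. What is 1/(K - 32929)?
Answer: -1/32610 ≈ -3.0665e-5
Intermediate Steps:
P(V) = V²
G = 21 (G = 18 + 3 = 21)
K = 319 (K = (52 - 1*21)*10 + 3² = (52 - 21)*10 + 9 = 31*10 + 9 = 310 + 9 = 319)
1/(K - 32929) = 1/(319 - 32929) = 1/(-32610) = -1/32610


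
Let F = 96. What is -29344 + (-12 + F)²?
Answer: -22288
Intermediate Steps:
-29344 + (-12 + F)² = -29344 + (-12 + 96)² = -29344 + 84² = -29344 + 7056 = -22288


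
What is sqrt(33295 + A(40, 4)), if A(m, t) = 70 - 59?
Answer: sqrt(33306) ≈ 182.50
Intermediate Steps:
A(m, t) = 11
sqrt(33295 + A(40, 4)) = sqrt(33295 + 11) = sqrt(33306)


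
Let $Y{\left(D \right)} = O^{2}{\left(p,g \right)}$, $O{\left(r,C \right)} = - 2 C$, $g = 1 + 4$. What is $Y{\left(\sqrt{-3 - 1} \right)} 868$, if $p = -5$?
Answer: $86800$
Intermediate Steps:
$g = 5$
$Y{\left(D \right)} = 100$ ($Y{\left(D \right)} = \left(\left(-2\right) 5\right)^{2} = \left(-10\right)^{2} = 100$)
$Y{\left(\sqrt{-3 - 1} \right)} 868 = 100 \cdot 868 = 86800$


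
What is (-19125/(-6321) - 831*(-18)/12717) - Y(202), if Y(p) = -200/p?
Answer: 520399903/100232097 ≈ 5.1919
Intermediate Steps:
(-19125/(-6321) - 831*(-18)/12717) - Y(202) = (-19125/(-6321) - 831*(-18)/12717) - (-200)/202 = (-19125*(-1/6321) + 14958*(1/12717)) - (-200)/202 = (6375/2107 + 554/471) - 1*(-100/101) = 4169903/992397 + 100/101 = 520399903/100232097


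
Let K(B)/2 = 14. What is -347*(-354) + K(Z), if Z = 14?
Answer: 122866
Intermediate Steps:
K(B) = 28 (K(B) = 2*14 = 28)
-347*(-354) + K(Z) = -347*(-354) + 28 = 122838 + 28 = 122866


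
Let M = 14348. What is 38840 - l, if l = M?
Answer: 24492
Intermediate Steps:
l = 14348
38840 - l = 38840 - 1*14348 = 38840 - 14348 = 24492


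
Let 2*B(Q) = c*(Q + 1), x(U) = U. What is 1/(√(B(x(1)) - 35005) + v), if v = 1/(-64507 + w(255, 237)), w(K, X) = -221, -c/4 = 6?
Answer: -64728/146761491145537 - 4189713984*I*√35029/146761491145537 ≈ -4.4104e-10 - 0.005343*I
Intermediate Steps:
c = -24 (c = -4*6 = -24)
B(Q) = -12 - 12*Q (B(Q) = (-24*(Q + 1))/2 = (-24*(1 + Q))/2 = (-24 - 24*Q)/2 = -12 - 12*Q)
v = -1/64728 (v = 1/(-64507 - 221) = 1/(-64728) = -1/64728 ≈ -1.5449e-5)
1/(√(B(x(1)) - 35005) + v) = 1/(√((-12 - 12*1) - 35005) - 1/64728) = 1/(√((-12 - 12) - 35005) - 1/64728) = 1/(√(-24 - 35005) - 1/64728) = 1/(√(-35029) - 1/64728) = 1/(I*√35029 - 1/64728) = 1/(-1/64728 + I*√35029)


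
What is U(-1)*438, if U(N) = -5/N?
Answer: 2190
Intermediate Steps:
U(-1)*438 = -5/(-1)*438 = -5*(-1)*438 = 5*438 = 2190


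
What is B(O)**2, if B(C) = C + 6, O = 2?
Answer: 64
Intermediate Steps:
B(C) = 6 + C
B(O)**2 = (6 + 2)**2 = 8**2 = 64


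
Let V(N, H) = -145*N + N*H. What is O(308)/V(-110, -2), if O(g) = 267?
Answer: 89/5390 ≈ 0.016512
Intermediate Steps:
V(N, H) = -145*N + H*N
O(308)/V(-110, -2) = 267/((-110*(-145 - 2))) = 267/((-110*(-147))) = 267/16170 = 267*(1/16170) = 89/5390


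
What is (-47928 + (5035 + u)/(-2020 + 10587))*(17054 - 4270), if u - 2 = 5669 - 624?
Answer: -5248970977696/8567 ≈ -6.1270e+8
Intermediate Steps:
u = 5047 (u = 2 + (5669 - 624) = 2 + 5045 = 5047)
(-47928 + (5035 + u)/(-2020 + 10587))*(17054 - 4270) = (-47928 + (5035 + 5047)/(-2020 + 10587))*(17054 - 4270) = (-47928 + 10082/8567)*12784 = -410589094/8567*12784 = -5248970977696/8567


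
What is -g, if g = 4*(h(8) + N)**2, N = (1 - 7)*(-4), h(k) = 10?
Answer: -4624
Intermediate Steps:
N = 24 (N = -6*(-4) = 24)
g = 4624 (g = 4*(10 + 24)**2 = 4*34**2 = 4*1156 = 4624)
-g = -1*4624 = -4624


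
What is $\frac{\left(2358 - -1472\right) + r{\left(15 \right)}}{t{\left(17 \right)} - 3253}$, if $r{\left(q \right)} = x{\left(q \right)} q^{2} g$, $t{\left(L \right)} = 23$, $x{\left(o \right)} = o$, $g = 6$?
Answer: $- \frac{2408}{323} \approx -7.4551$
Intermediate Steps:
$r{\left(q \right)} = 6 q^{3}$ ($r{\left(q \right)} = q q^{2} \cdot 6 = q^{3} \cdot 6 = 6 q^{3}$)
$\frac{\left(2358 - -1472\right) + r{\left(15 \right)}}{t{\left(17 \right)} - 3253} = \frac{\left(2358 - -1472\right) + 6 \cdot 15^{3}}{23 - 3253} = \frac{\left(2358 + 1472\right) + 6 \cdot 3375}{-3230} = \left(3830 + 20250\right) \left(- \frac{1}{3230}\right) = 24080 \left(- \frac{1}{3230}\right) = - \frac{2408}{323}$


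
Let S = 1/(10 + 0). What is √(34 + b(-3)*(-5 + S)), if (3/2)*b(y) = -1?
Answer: √8385/15 ≈ 6.1046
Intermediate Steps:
b(y) = -⅔ (b(y) = (⅔)*(-1) = -⅔)
S = ⅒ (S = 1/10 = ⅒ ≈ 0.10000)
√(34 + b(-3)*(-5 + S)) = √(34 - 2*(-5 + ⅒)/3) = √(34 - ⅔*(-49/10)) = √(34 + 49/15) = √(559/15) = √8385/15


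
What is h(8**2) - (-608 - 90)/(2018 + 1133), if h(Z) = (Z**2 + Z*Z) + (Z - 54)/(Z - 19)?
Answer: 232329512/28359 ≈ 8192.4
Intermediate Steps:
h(Z) = 2*Z**2 + (-54 + Z)/(-19 + Z) (h(Z) = (Z**2 + Z**2) + (-54 + Z)/(-19 + Z) = 2*Z**2 + (-54 + Z)/(-19 + Z))
h(8**2) - (-608 - 90)/(2018 + 1133) = (-54 + 8**2 - 38*(8**2)**2 + 2*(8**2)**3)/(-19 + 8**2) - (-608 - 90)/(2018 + 1133) = (-54 + 64 - 38*64**2 + 2*64**3)/(-19 + 64) - (-698)/3151 = (-54 + 64 - 38*4096 + 2*262144)/45 - (-698)/3151 = (-54 + 64 - 155648 + 524288)/45 - 1*(-698/3151) = (1/45)*368650 + 698/3151 = 73730/9 + 698/3151 = 232329512/28359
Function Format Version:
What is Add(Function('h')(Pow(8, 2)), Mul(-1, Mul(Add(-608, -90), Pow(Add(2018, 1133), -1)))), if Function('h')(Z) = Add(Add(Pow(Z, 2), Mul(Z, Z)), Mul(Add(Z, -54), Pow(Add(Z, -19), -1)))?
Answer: Rational(232329512, 28359) ≈ 8192.4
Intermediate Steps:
Function('h')(Z) = Add(Mul(2, Pow(Z, 2)), Mul(Pow(Add(-19, Z), -1), Add(-54, Z))) (Function('h')(Z) = Add(Add(Pow(Z, 2), Pow(Z, 2)), Mul(Add(-54, Z), Pow(Add(-19, Z), -1))) = Add(Mul(2, Pow(Z, 2)), Mul(Pow(Add(-19, Z), -1), Add(-54, Z))))
Add(Function('h')(Pow(8, 2)), Mul(-1, Mul(Add(-608, -90), Pow(Add(2018, 1133), -1)))) = Add(Mul(Pow(Add(-19, Pow(8, 2)), -1), Add(-54, Pow(8, 2), Mul(-38, Pow(Pow(8, 2), 2)), Mul(2, Pow(Pow(8, 2), 3)))), Mul(-1, Mul(Add(-608, -90), Pow(Add(2018, 1133), -1)))) = Add(Mul(Pow(Add(-19, 64), -1), Add(-54, 64, Mul(-38, Pow(64, 2)), Mul(2, Pow(64, 3)))), Mul(-1, Mul(-698, Pow(3151, -1)))) = Add(Mul(Pow(45, -1), Add(-54, 64, Mul(-38, 4096), Mul(2, 262144))), Mul(-1, Mul(-698, Rational(1, 3151)))) = Add(Mul(Rational(1, 45), Add(-54, 64, -155648, 524288)), Mul(-1, Rational(-698, 3151))) = Add(Mul(Rational(1, 45), 368650), Rational(698, 3151)) = Add(Rational(73730, 9), Rational(698, 3151)) = Rational(232329512, 28359)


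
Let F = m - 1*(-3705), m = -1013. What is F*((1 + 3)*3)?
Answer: 32304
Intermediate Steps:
F = 2692 (F = -1013 - 1*(-3705) = -1013 + 3705 = 2692)
F*((1 + 3)*3) = 2692*((1 + 3)*3) = 2692*(4*3) = 2692*12 = 32304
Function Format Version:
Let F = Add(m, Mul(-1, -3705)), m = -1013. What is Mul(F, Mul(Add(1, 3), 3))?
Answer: 32304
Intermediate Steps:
F = 2692 (F = Add(-1013, Mul(-1, -3705)) = Add(-1013, 3705) = 2692)
Mul(F, Mul(Add(1, 3), 3)) = Mul(2692, Mul(Add(1, 3), 3)) = Mul(2692, Mul(4, 3)) = Mul(2692, 12) = 32304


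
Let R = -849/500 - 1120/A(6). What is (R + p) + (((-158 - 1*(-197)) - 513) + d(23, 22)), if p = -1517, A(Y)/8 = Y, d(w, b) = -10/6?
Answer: -1008849/500 ≈ -2017.7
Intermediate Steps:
d(w, b) = -5/3 (d(w, b) = -10*1/6 = -5/3)
A(Y) = 8*Y
R = -37547/1500 (R = -849/500 - 1120/(8*6) = -849*1/500 - 1120/48 = -849/500 - 1120*1/48 = -849/500 - 70/3 = -37547/1500 ≈ -25.031)
(R + p) + (((-158 - 1*(-197)) - 513) + d(23, 22)) = (-37547/1500 - 1517) + (((-158 - 1*(-197)) - 513) - 5/3) = -2313047/1500 + (((-158 + 197) - 513) - 5/3) = -2313047/1500 + ((39 - 513) - 5/3) = -2313047/1500 + (-474 - 5/3) = -2313047/1500 - 1427/3 = -1008849/500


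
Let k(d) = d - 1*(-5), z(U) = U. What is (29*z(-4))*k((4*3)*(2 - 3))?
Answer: 812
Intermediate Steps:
k(d) = 5 + d (k(d) = d + 5 = 5 + d)
(29*z(-4))*k((4*3)*(2 - 3)) = (29*(-4))*(5 + (4*3)*(2 - 3)) = -116*(5 + 12*(-1)) = -116*(5 - 12) = -116*(-7) = 812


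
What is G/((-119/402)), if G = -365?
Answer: 146730/119 ≈ 1233.0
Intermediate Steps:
G/((-119/402)) = -365/((-119/402)) = -365/((-119*1/402)) = -365/(-119/402) = -365*(-402/119) = 146730/119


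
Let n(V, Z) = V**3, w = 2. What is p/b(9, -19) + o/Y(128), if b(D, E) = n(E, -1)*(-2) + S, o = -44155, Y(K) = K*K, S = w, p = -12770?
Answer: -20375757/5619712 ≈ -3.6258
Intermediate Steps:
S = 2
Y(K) = K**2
b(D, E) = 2 - 2*E**3 (b(D, E) = E**3*(-2) + 2 = -2*E**3 + 2 = 2 - 2*E**3)
p/b(9, -19) + o/Y(128) = -12770/(2 - 2*(-19)**3) - 44155/(128**2) = -12770/(2 - 2*(-6859)) - 44155/16384 = -12770/(2 + 13718) - 44155*1/16384 = -12770/13720 - 44155/16384 = -12770*1/13720 - 44155/16384 = -1277/1372 - 44155/16384 = -20375757/5619712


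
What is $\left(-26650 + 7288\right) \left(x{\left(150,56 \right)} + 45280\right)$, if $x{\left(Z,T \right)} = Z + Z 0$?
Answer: $-879615660$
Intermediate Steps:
$x{\left(Z,T \right)} = Z$ ($x{\left(Z,T \right)} = Z + 0 = Z$)
$\left(-26650 + 7288\right) \left(x{\left(150,56 \right)} + 45280\right) = \left(-26650 + 7288\right) \left(150 + 45280\right) = \left(-19362\right) 45430 = -879615660$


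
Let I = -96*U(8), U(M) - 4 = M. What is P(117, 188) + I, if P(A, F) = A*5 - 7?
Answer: -574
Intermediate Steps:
P(A, F) = -7 + 5*A (P(A, F) = 5*A - 7 = -7 + 5*A)
U(M) = 4 + M
I = -1152 (I = -96*(4 + 8) = -96*12 = -1152)
P(117, 188) + I = (-7 + 5*117) - 1152 = (-7 + 585) - 1152 = 578 - 1152 = -574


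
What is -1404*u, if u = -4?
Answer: 5616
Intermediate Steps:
-1404*u = -1404*(-4) = 5616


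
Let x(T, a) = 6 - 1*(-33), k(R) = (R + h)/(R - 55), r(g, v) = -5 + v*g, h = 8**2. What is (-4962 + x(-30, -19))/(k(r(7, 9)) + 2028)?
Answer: -14769/6206 ≈ -2.3798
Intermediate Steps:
h = 64
r(g, v) = -5 + g*v
k(R) = (64 + R)/(-55 + R) (k(R) = (R + 64)/(R - 55) = (64 + R)/(-55 + R))
x(T, a) = 39 (x(T, a) = 6 + 33 = 39)
(-4962 + x(-30, -19))/(k(r(7, 9)) + 2028) = (-4962 + 39)/((64 + (-5 + 7*9))/(-55 + (-5 + 7*9)) + 2028) = -4923/((64 + (-5 + 63))/(-55 + (-5 + 63)) + 2028) = -4923/((64 + 58)/(-55 + 58) + 2028) = -4923/(122/3 + 2028) = -4923/6206/3 = -4923*3/6206 = -14769/6206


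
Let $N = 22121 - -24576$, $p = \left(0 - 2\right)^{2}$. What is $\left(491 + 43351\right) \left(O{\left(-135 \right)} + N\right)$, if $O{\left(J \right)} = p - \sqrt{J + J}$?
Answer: $2047465242 - 131526 i \sqrt{30} \approx 2.0475 \cdot 10^{9} - 7.204 \cdot 10^{5} i$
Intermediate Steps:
$p = 4$ ($p = \left(-2\right)^{2} = 4$)
$O{\left(J \right)} = 4 - \sqrt{2} \sqrt{J}$ ($O{\left(J \right)} = 4 - \sqrt{J + J} = 4 - \sqrt{2 J} = 4 - \sqrt{2} \sqrt{J}$)
$N = 46697$ ($N = 22121 + 24576 = 46697$)
$\left(491 + 43351\right) \left(O{\left(-135 \right)} + N\right) = \left(491 + 43351\right) \left(\left(4 - \sqrt{2} \sqrt{-135}\right) + 46697\right) = 43842 \left(\left(4 - \sqrt{2} \cdot 3 i \sqrt{15}\right) + 46697\right) = 43842 \left(\left(4 - 3 i \sqrt{30}\right) + 46697\right) = 43842 \left(46701 - 3 i \sqrt{30}\right) = 2047465242 - 131526 i \sqrt{30}$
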